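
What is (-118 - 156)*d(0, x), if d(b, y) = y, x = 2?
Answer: -548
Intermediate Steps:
(-118 - 156)*d(0, x) = (-118 - 156)*2 = -274*2 = -548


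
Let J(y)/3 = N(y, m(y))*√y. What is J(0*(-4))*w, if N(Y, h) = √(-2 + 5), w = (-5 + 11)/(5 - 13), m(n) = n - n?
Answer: 0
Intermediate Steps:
m(n) = 0
w = -¾ (w = 6/(-8) = 6*(-⅛) = -¾ ≈ -0.75000)
N(Y, h) = √3
J(y) = 3*√3*√y (J(y) = 3*(√3*√y) = 3*√3*√y)
J(0*(-4))*w = (3*√3*√(0*(-4)))*(-¾) = (3*√3*√0)*(-¾) = (3*√3*0)*(-¾) = 0*(-¾) = 0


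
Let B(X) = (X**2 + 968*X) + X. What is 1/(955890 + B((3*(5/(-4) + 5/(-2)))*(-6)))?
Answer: 4/4103415 ≈ 9.7480e-7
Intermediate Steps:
B(X) = X**2 + 969*X
1/(955890 + B((3*(5/(-4) + 5/(-2)))*(-6))) = 1/(955890 + ((3*(5/(-4) + 5/(-2)))*(-6))*(969 + (3*(5/(-4) + 5/(-2)))*(-6))) = 1/(955890 + ((3*(5*(-1/4) + 5*(-1/2)))*(-6))*(969 + (3*(5*(-1/4) + 5*(-1/2)))*(-6))) = 1/(955890 + ((3*(-5/4 - 5/2))*(-6))*(969 + (3*(-5/4 - 5/2))*(-6))) = 1/(955890 + ((3*(-15/4))*(-6))*(969 + (3*(-15/4))*(-6))) = 1/(955890 + (-45/4*(-6))*(969 - 45/4*(-6))) = 1/(955890 + 135*(969 + 135/2)/2) = 1/(955890 + (135/2)*(2073/2)) = 1/(955890 + 279855/4) = 1/(4103415/4) = 4/4103415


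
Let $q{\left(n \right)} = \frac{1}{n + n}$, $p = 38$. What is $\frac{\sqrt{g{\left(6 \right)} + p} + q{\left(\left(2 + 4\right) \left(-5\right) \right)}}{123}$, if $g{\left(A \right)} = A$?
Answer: $- \frac{1}{7380} + \frac{2 \sqrt{11}}{123} \approx 0.053793$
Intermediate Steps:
$q{\left(n \right)} = \frac{1}{2 n}$
$\frac{\sqrt{g{\left(6 \right)} + p} + q{\left(\left(2 + 4\right) \left(-5\right) \right)}}{123} = \frac{\sqrt{6 + 38} + \frac{1}{2 \left(2 + 4\right) \left(-5\right)}}{123} = \frac{\sqrt{44} + \frac{1}{2 \cdot 6 \left(-5\right)}}{123} = \frac{2 \sqrt{11} + \frac{1}{2 \left(-30\right)}}{123} = \frac{2 \sqrt{11} + \frac{1}{2} \left(- \frac{1}{30}\right)}{123} = \frac{2 \sqrt{11} - \frac{1}{60}}{123} = \frac{- \frac{1}{60} + 2 \sqrt{11}}{123} = - \frac{1}{7380} + \frac{2 \sqrt{11}}{123}$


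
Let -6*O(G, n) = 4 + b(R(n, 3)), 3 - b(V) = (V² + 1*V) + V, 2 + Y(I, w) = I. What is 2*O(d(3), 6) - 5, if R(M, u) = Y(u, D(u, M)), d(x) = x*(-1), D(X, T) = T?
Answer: -19/3 ≈ -6.3333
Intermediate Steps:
Y(I, w) = -2 + I
d(x) = -x
R(M, u) = -2 + u
b(V) = 3 - V² - 2*V (b(V) = 3 - ((V² + 1*V) + V) = 3 - ((V² + V) + V) = 3 - ((V + V²) + V) = 3 - (V² + 2*V) = 3 + (-V² - 2*V) = 3 - V² - 2*V)
O(G, n) = -⅔ (O(G, n) = -(4 + (3 - (-2 + 3)² - 2*(-2 + 3)))/6 = -(4 + (3 - 1*1² - 2*1))/6 = -(4 + (3 - 1*1 - 2))/6 = -(4 + (3 - 1 - 2))/6 = -(4 + 0)/6 = -⅙*4 = -⅔)
2*O(d(3), 6) - 5 = 2*(-⅔) - 5 = -4/3 - 5 = -19/3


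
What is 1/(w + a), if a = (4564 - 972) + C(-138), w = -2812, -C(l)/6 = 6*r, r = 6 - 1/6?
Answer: 1/570 ≈ 0.0017544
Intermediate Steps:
r = 35/6 (r = 6 - 1*1/6 = 6 - 1/6 = 35/6 ≈ 5.8333)
C(l) = -210 (C(l) = -36*35/6 = -6*35 = -210)
a = 3382 (a = (4564 - 972) - 210 = 3592 - 210 = 3382)
1/(w + a) = 1/(-2812 + 3382) = 1/570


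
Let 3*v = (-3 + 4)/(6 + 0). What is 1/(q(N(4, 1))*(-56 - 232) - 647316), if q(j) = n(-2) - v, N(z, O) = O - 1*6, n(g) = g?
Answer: -1/646724 ≈ -1.5463e-6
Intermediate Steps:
v = 1/18 (v = ((-3 + 4)/(6 + 0))/3 = (1/6)/3 = (1*(⅙))/3 = (⅓)*(⅙) = 1/18 ≈ 0.055556)
N(z, O) = -6 + O (N(z, O) = O - 6 = -6 + O)
q(j) = -37/18 (q(j) = -2 - 1*1/18 = -2 - 1/18 = -37/18)
1/(q(N(4, 1))*(-56 - 232) - 647316) = 1/(-37*(-56 - 232)/18 - 647316) = 1/(-37/18*(-288) - 647316) = 1/(592 - 647316) = 1/(-646724) = -1/646724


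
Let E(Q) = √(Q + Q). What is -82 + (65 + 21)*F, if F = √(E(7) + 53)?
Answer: -82 + 86*√(53 + √14) ≈ 565.81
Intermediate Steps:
E(Q) = √2*√Q (E(Q) = √(2*Q) = √2*√Q)
F = √(53 + √14) (F = √(√2*√7 + 53) = √(√14 + 53) = √(53 + √14) ≈ 7.5327)
-82 + (65 + 21)*F = -82 + (65 + 21)*√(53 + √14) = -82 + 86*√(53 + √14)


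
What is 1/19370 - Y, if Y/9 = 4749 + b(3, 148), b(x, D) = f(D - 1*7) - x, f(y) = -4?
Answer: -826672859/19370 ≈ -42678.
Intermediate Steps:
b(x, D) = -4 - x
Y = 42678 (Y = 9*(4749 + (-4 - 1*3)) = 9*(4749 + (-4 - 3)) = 9*(4749 - 7) = 9*4742 = 42678)
1/19370 - Y = 1/19370 - 1*42678 = 1/19370 - 42678 = -826672859/19370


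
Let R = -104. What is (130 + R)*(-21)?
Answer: -546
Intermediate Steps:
(130 + R)*(-21) = (130 - 104)*(-21) = 26*(-21) = -546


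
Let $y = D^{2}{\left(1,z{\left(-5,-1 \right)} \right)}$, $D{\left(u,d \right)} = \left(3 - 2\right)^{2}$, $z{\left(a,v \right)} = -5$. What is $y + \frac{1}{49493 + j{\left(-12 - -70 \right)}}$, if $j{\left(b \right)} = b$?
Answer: $\frac{49552}{49551} \approx 1.0$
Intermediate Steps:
$D{\left(u,d \right)} = 1$ ($D{\left(u,d \right)} = 1^{2} = 1$)
$y = 1$ ($y = 1^{2} = 1$)
$y + \frac{1}{49493 + j{\left(-12 - -70 \right)}} = 1 + \frac{1}{49493 - -58} = 1 + \frac{1}{49493 + \left(-12 + 70\right)} = 1 + \frac{1}{49493 + 58} = 1 + \frac{1}{49551} = \frac{49552}{49551}$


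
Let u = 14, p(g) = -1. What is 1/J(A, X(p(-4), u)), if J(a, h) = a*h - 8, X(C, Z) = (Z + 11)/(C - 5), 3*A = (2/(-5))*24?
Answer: 3/16 ≈ 0.18750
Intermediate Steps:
A = -16/5 (A = ((2/(-5))*24)/3 = ((2*(-1/5))*24)/3 = (-2/5*24)/3 = (1/3)*(-48/5) = -16/5 ≈ -3.2000)
X(C, Z) = (11 + Z)/(-5 + C)
J(a, h) = -8 + a*h
1/J(A, X(p(-4), u)) = 1/(-8 - 16*(11 + 14)/(5*(-5 - 1))) = 1/(-8 - 16*25/(5*(-6))) = 1/(-8 - (-8)*25/15) = 1/(-8 - 16/5*(-25/6)) = 1/(-8 + 40/3) = 1/(16/3) = 3/16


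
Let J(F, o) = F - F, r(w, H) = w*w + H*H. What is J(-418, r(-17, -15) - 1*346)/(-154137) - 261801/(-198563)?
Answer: 261801/198563 ≈ 1.3185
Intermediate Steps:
r(w, H) = H² + w² (r(w, H) = w² + H² = H² + w²)
J(F, o) = 0
J(-418, r(-17, -15) - 1*346)/(-154137) - 261801/(-198563) = 0/(-154137) - 261801/(-198563) = 0*(-1/154137) - 261801*(-1/198563) = 0 + 261801/198563 = 261801/198563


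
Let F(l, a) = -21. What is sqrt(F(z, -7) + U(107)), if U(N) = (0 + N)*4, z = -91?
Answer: sqrt(407) ≈ 20.174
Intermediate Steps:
U(N) = 4*N (U(N) = N*4 = 4*N)
sqrt(F(z, -7) + U(107)) = sqrt(-21 + 4*107) = sqrt(-21 + 428) = sqrt(407)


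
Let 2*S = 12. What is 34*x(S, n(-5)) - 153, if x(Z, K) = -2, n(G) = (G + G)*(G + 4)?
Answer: -221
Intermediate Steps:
n(G) = 2*G*(4 + G) (n(G) = (2*G)*(4 + G) = 2*G*(4 + G))
S = 6 (S = (1/2)*12 = 6)
34*x(S, n(-5)) - 153 = 34*(-2) - 153 = -68 - 153 = -221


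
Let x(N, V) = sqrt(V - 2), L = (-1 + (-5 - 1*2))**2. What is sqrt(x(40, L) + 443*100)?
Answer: sqrt(44300 + sqrt(62)) ≈ 210.49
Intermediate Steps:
L = 64 (L = (-1 + (-5 - 2))**2 = (-1 - 7)**2 = (-8)**2 = 64)
x(N, V) = sqrt(-2 + V)
sqrt(x(40, L) + 443*100) = sqrt(sqrt(-2 + 64) + 443*100) = sqrt(sqrt(62) + 44300) = sqrt(44300 + sqrt(62))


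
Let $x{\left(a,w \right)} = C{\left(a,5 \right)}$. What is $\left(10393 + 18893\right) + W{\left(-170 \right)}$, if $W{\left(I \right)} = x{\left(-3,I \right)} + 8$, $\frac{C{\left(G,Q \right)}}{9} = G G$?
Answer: $29375$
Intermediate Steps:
$C{\left(G,Q \right)} = 9 G^{2}$ ($C{\left(G,Q \right)} = 9 G G = 9 G^{2}$)
$x{\left(a,w \right)} = 9 a^{2}$
$W{\left(I \right)} = 89$ ($W{\left(I \right)} = 9 \left(-3\right)^{2} + 8 = 9 \cdot 9 + 8 = 81 + 8 = 89$)
$\left(10393 + 18893\right) + W{\left(-170 \right)} = \left(10393 + 18893\right) + 89 = 29286 + 89 = 29375$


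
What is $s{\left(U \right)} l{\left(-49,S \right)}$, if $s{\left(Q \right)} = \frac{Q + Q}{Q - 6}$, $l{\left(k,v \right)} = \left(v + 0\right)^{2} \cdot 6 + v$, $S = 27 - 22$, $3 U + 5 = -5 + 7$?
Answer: $\frac{310}{7} \approx 44.286$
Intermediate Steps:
$U = -1$ ($U = - \frac{5}{3} + \frac{-5 + 7}{3} = - \frac{5}{3} + \frac{1}{3} \cdot 2 = - \frac{5}{3} + \frac{2}{3} = -1$)
$S = 5$ ($S = 27 - 22 = 5$)
$l{\left(k,v \right)} = v + 6 v^{2}$ ($l{\left(k,v \right)} = v^{2} \cdot 6 + v = 6 v^{2} + v = v + 6 v^{2}$)
$s{\left(Q \right)} = \frac{2 Q}{-6 + Q}$
$s{\left(U \right)} l{\left(-49,S \right)} = 2 \left(-1\right) \frac{1}{-6 - 1} \cdot 5 \left(1 + 6 \cdot 5\right) = 2 \left(-1\right) \frac{1}{-7} \cdot 5 \left(1 + 30\right) = 2 \left(-1\right) \left(- \frac{1}{7}\right) 5 \cdot 31 = \frac{2}{7} \cdot 155 = \frac{310}{7}$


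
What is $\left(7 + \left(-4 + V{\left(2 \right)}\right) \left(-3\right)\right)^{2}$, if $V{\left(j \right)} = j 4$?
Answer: $25$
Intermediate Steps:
$V{\left(j \right)} = 4 j$
$\left(7 + \left(-4 + V{\left(2 \right)}\right) \left(-3\right)\right)^{2} = \left(7 + \left(-4 + 4 \cdot 2\right) \left(-3\right)\right)^{2} = \left(7 + \left(-4 + 8\right) \left(-3\right)\right)^{2} = \left(7 + 4 \left(-3\right)\right)^{2} = \left(7 - 12\right)^{2} = \left(-5\right)^{2} = 25$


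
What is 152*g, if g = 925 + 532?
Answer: 221464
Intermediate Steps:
g = 1457
152*g = 152*1457 = 221464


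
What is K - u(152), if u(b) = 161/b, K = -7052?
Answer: -1072065/152 ≈ -7053.1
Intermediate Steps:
K - u(152) = -7052 - 161/152 = -1072065/152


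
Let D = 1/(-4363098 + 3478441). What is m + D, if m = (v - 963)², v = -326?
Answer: 1469876183296/884657 ≈ 1.6615e+6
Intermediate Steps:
D = -1/884657 (D = 1/(-884657) = -1/884657 ≈ -1.1304e-6)
m = 1661521 (m = (-326 - 963)² = (-1289)² = 1661521)
m + D = 1661521 - 1/884657 = 1469876183296/884657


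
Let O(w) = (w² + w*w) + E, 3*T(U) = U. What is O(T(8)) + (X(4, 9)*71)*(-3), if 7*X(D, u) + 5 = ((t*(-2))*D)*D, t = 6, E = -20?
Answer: 377285/63 ≈ 5988.6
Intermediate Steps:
T(U) = U/3
X(D, u) = -5/7 - 12*D²/7 (X(D, u) = -5/7 + (((6*(-2))*D)*D)/7 = -5/7 + ((-12*D)*D)/7 = -5/7 + (-12*D²)/7 = -5/7 - 12*D²/7)
O(w) = -20 + 2*w² (O(w) = (w² + w*w) - 20 = (w² + w²) - 20 = 2*w² - 20 = -20 + 2*w²)
O(T(8)) + (X(4, 9)*71)*(-3) = (-20 + 2*((⅓)*8)²) + ((-5/7 - 12/7*4²)*71)*(-3) = (-20 + 2*(8/3)²) + ((-5/7 - 12/7*16)*71)*(-3) = (-20 + 2*(64/9)) + ((-5/7 - 192/7)*71)*(-3) = (-20 + 128/9) - 197/7*71*(-3) = -52/9 - 13987/7*(-3) = -52/9 + 41961/7 = 377285/63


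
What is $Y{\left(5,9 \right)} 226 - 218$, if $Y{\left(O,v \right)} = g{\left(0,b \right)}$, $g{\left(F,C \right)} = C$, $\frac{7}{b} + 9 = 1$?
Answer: $- \frac{1663}{4} \approx -415.75$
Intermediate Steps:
$b = - \frac{7}{8}$ ($b = \frac{7}{-9 + 1} = \frac{7}{-8} = 7 \left(- \frac{1}{8}\right) = - \frac{7}{8} \approx -0.875$)
$Y{\left(O,v \right)} = - \frac{7}{8}$
$Y{\left(5,9 \right)} 226 - 218 = \left(- \frac{7}{8}\right) 226 - 218 = - \frac{791}{4} - 218 = - \frac{1663}{4}$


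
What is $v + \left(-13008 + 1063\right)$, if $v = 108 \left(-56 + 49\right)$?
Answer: $-12701$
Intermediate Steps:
$v = -756$ ($v = 108 \left(-7\right) = -756$)
$v + \left(-13008 + 1063\right) = -756 + \left(-13008 + 1063\right) = -756 - 11945 = -12701$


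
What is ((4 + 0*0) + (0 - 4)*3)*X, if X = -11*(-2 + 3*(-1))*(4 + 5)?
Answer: -3960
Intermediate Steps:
X = 495 (X = -11*(-2 - 3)*9 = -(-55)*9 = -11*(-45) = 495)
((4 + 0*0) + (0 - 4)*3)*X = ((4 + 0*0) + (0 - 4)*3)*495 = ((4 + 0) - 4*3)*495 = (4 - 12)*495 = -8*495 = -3960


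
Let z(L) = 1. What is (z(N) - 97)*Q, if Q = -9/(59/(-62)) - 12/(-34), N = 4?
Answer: -944640/1003 ≈ -941.81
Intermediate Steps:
Q = 9840/1003 (Q = -9/(59*(-1/62)) - 12*(-1/34) = -9/(-59/62) + 6/17 = -9*(-62/59) + 6/17 = 558/59 + 6/17 = 9840/1003 ≈ 9.8106)
(z(N) - 97)*Q = (1 - 97)*(9840/1003) = -96*9840/1003 = -944640/1003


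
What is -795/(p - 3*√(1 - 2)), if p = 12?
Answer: -1060/17 - 265*I/17 ≈ -62.353 - 15.588*I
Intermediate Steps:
-795/(p - 3*√(1 - 2)) = -795/(12 - 3*√(1 - 2)) = -795/(12 - 3*I) = -795*(12 + 3*I)/153 = -265*(12 + 3*I)/51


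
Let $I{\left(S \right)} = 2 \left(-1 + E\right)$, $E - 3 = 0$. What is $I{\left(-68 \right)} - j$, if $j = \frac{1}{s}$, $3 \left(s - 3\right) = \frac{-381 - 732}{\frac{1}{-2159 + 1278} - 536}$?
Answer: $\frac{6501791}{1743502} \approx 3.7292$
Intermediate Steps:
$E = 3$ ($E = 3 + 0 = 3$)
$s = \frac{1743502}{472217}$ ($s = 3 + \frac{\left(-381 - 732\right) \frac{1}{\frac{1}{-2159 + 1278} - 536}}{3} = 3 + \frac{\left(-1113\right) \frac{1}{\frac{1}{-881} - 536}}{3} = 3 + \frac{\left(-1113\right) \frac{1}{- \frac{1}{881} - 536}}{3} = 3 + \frac{\left(-1113\right) \frac{1}{- \frac{472217}{881}}}{3} = 3 + \frac{\left(-1113\right) \left(- \frac{881}{472217}\right)}{3} = 3 + \frac{1}{3} \cdot \frac{980553}{472217} = 3 + \frac{326851}{472217} = \frac{1743502}{472217} \approx 3.6922$)
$I{\left(S \right)} = 4$ ($I{\left(S \right)} = 2 \left(-1 + 3\right) = 2 \cdot 2 = 4$)
$j = \frac{472217}{1743502}$ ($j = \frac{1}{\frac{1743502}{472217}} = \frac{472217}{1743502} \approx 0.27084$)
$I{\left(-68 \right)} - j = 4 - \frac{472217}{1743502} = \frac{6501791}{1743502}$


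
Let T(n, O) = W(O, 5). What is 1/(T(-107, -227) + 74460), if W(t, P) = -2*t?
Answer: 1/74914 ≈ 1.3349e-5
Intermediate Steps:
T(n, O) = -2*O
1/(T(-107, -227) + 74460) = 1/(-2*(-227) + 74460) = 1/(454 + 74460) = 1/74914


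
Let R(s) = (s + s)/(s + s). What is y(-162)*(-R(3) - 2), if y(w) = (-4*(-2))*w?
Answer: 3888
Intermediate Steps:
y(w) = 8*w
R(s) = 1 (R(s) = (2*s)/((2*s)) = (2*s)*(1/(2*s)) = 1)
y(-162)*(-R(3) - 2) = (8*(-162))*(-1*1 - 2) = -1296*(-1 - 2) = -1296*(-3) = 3888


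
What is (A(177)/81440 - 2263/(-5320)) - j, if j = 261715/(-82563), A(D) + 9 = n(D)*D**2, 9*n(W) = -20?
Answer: 2450590013393/894282785760 ≈ 2.7403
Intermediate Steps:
n(W) = -20/9 (n(W) = (1/9)*(-20) = -20/9)
A(D) = -9 - 20*D**2/9
j = -261715/82563 (j = 261715*(-1/82563) = -261715/82563 ≈ -3.1699)
(A(177)/81440 - 2263/(-5320)) - j = ((-9 - 20/9*177**2)/81440 - 2263/(-5320)) - 1*(-261715/82563) = ((-9 - 20/9*31329)*(1/81440) - 2263*(-1/5320)) + 261715/82563 = ((-9 - 69620)*(1/81440) + 2263/5320) + 261715/82563 = (-69629*1/81440 + 2263/5320) + 261715/82563 = (-69629/81440 + 2263/5320) + 261715/82563 = -4653189/10831520 + 261715/82563 = 2450590013393/894282785760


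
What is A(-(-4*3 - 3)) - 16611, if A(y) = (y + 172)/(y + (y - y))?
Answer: -248978/15 ≈ -16599.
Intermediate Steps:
A(y) = (172 + y)/y (A(y) = (172 + y)/(y + 0) = (172 + y)/y)
A(-(-4*3 - 3)) - 16611 = (172 - (-4*3 - 3))/((-(-4*3 - 3))) - 16611 = (172 - (-12 - 3))/((-(-12 - 3))) - 16611 = (172 - 1*(-15))/((-1*(-15))) - 16611 = (172 + 15)/15 - 16611 = (1/15)*187 - 16611 = 187/15 - 16611 = -248978/15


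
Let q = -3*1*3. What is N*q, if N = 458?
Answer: -4122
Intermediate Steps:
q = -9 (q = -3*3 = -9)
N*q = 458*(-9) = -4122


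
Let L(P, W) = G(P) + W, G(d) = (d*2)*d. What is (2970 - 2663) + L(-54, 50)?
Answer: 6189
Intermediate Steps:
G(d) = 2*d**2 (G(d) = (2*d)*d = 2*d**2)
L(P, W) = W + 2*P**2 (L(P, W) = 2*P**2 + W = W + 2*P**2)
(2970 - 2663) + L(-54, 50) = (2970 - 2663) + (50 + 2*(-54)**2) = 307 + (50 + 2*2916) = 307 + (50 + 5832) = 307 + 5882 = 6189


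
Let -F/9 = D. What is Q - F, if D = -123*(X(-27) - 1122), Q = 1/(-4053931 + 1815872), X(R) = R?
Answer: 2846683478636/2238059 ≈ 1.2719e+6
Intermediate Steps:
Q = -1/2238059 (Q = 1/(-2238059) = -1/2238059 ≈ -4.4682e-7)
D = 141327 (D = -123*(-27 - 1122) = -123*(-1149) = 141327)
F = -1271943 (F = -9*141327 = -1271943)
Q - F = -1/2238059 - 1*(-1271943) = -1/2238059 + 1271943 = 2846683478636/2238059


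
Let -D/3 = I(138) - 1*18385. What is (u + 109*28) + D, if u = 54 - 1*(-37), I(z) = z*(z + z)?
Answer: -55966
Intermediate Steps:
I(z) = 2*z² (I(z) = z*(2*z) = 2*z²)
u = 91 (u = 54 + 37 = 91)
D = -59109 (D = -3*(2*138² - 1*18385) = -3*(2*19044 - 18385) = -3*(38088 - 18385) = -3*19703 = -59109)
(u + 109*28) + D = (91 + 109*28) - 59109 = (91 + 3052) - 59109 = 3143 - 59109 = -55966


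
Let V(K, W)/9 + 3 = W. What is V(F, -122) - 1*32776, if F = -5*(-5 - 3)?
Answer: -33901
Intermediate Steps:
F = 40 (F = -5*(-8) = 40)
V(K, W) = -27 + 9*W
V(F, -122) - 1*32776 = (-27 + 9*(-122)) - 1*32776 = (-27 - 1098) - 32776 = -1125 - 32776 = -33901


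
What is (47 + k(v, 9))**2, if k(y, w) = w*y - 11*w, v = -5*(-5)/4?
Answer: 289/16 ≈ 18.063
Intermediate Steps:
v = 25/4 (v = 25*(1/4) = 25/4 ≈ 6.2500)
k(y, w) = -11*w + w*y
(47 + k(v, 9))**2 = (47 + 9*(-11 + 25/4))**2 = (47 + 9*(-19/4))**2 = (47 - 171/4)**2 = (17/4)**2 = 289/16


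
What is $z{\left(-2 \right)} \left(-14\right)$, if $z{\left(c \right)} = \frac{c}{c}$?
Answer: $-14$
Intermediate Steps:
$z{\left(c \right)} = 1$
$z{\left(-2 \right)} \left(-14\right) = 1 \left(-14\right) = -14$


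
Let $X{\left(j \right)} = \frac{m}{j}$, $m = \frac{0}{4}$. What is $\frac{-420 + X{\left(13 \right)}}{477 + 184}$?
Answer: $- \frac{420}{661} \approx -0.6354$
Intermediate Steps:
$m = 0$ ($m = 0 \cdot \frac{1}{4} = 0$)
$X{\left(j \right)} = 0$ ($X{\left(j \right)} = \frac{0}{j} = 0$)
$\frac{-420 + X{\left(13 \right)}}{477 + 184} = \frac{-420 + 0}{477 + 184} = - \frac{420}{661}$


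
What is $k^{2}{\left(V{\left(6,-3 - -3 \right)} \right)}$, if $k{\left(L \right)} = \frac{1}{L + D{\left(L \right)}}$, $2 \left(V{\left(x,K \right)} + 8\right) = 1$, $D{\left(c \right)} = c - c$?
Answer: $\frac{4}{225} \approx 0.017778$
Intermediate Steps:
$D{\left(c \right)} = 0$
$V{\left(x,K \right)} = - \frac{15}{2}$ ($V{\left(x,K \right)} = -8 + \frac{1}{2} \cdot 1 = -8 + \frac{1}{2} = - \frac{15}{2}$)
$k{\left(L \right)} = \frac{1}{L}$ ($k{\left(L \right)} = \frac{1}{L + 0} = \frac{1}{L}$)
$k^{2}{\left(V{\left(6,-3 - -3 \right)} \right)} = \left(\frac{1}{- \frac{15}{2}}\right)^{2} = \left(- \frac{2}{15}\right)^{2} = \frac{4}{225}$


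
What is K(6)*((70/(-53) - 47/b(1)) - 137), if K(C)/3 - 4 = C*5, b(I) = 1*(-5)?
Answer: -3484728/265 ≈ -13150.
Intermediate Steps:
b(I) = -5
K(C) = 12 + 15*C (K(C) = 12 + 3*(C*5) = 12 + 3*(5*C) = 12 + 15*C)
K(6)*((70/(-53) - 47/b(1)) - 137) = (12 + 15*6)*((70/(-53) - 47/(-5)) - 137) = (12 + 90)*((70*(-1/53) - 47*(-⅕)) - 137) = 102*((-70/53 + 47/5) - 137) = 102*(2141/265 - 137) = 102*(-34164/265) = -3484728/265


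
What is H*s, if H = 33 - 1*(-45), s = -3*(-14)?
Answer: 3276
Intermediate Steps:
s = 42
H = 78 (H = 33 + 45 = 78)
H*s = 78*42 = 3276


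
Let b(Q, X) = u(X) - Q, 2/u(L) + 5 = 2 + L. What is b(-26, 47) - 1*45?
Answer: -417/22 ≈ -18.955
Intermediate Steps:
u(L) = 2/(-3 + L) (u(L) = 2/(-5 + (2 + L)) = 2/(-3 + L))
b(Q, X) = -Q + 2/(-3 + X) (b(Q, X) = 2/(-3 + X) - Q = -Q + 2/(-3 + X))
b(-26, 47) - 1*45 = (2 - 1*(-26)*(-3 + 47))/(-3 + 47) - 1*45 = (2 - 1*(-26)*44)/44 - 45 = (2 + 1144)/44 - 45 = (1/44)*1146 - 45 = 573/22 - 45 = -417/22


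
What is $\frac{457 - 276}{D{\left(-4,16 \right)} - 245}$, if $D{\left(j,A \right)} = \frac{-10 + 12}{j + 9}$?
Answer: $- \frac{905}{1223} \approx -0.73998$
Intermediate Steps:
$D{\left(j,A \right)} = \frac{2}{9 + j}$
$\frac{457 - 276}{D{\left(-4,16 \right)} - 245} = \frac{457 - 276}{\frac{2}{9 - 4} - 245} = \frac{181}{\frac{2}{5} - 245} = \frac{181}{- \frac{1223}{5}} = 181 \left(- \frac{5}{1223}\right) = - \frac{905}{1223}$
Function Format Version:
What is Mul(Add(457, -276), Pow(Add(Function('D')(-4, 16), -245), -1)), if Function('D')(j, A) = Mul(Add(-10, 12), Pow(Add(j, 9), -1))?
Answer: Rational(-905, 1223) ≈ -0.73998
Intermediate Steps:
Function('D')(j, A) = Mul(2, Pow(Add(9, j), -1))
Mul(Add(457, -276), Pow(Add(Function('D')(-4, 16), -245), -1)) = Mul(Add(457, -276), Pow(Add(Mul(2, Pow(Add(9, -4), -1)), -245), -1)) = Mul(181, Pow(Add(Mul(2, Pow(5, -1)), -245), -1)) = Mul(181, Pow(Add(Mul(2, Rational(1, 5)), -245), -1)) = Mul(181, Pow(Add(Rational(2, 5), -245), -1)) = Mul(181, Pow(Rational(-1223, 5), -1)) = Mul(181, Rational(-5, 1223)) = Rational(-905, 1223)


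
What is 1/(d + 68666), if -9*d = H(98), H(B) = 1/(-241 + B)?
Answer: 1287/88373143 ≈ 1.4563e-5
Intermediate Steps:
d = 1/1287 (d = -1/(9*(-241 + 98)) = -⅑/(-143) = -⅑*(-1/143) = 1/1287 ≈ 0.00077700)
1/(d + 68666) = 1/(1/1287 + 68666) = 1/(88373143/1287) = 1287/88373143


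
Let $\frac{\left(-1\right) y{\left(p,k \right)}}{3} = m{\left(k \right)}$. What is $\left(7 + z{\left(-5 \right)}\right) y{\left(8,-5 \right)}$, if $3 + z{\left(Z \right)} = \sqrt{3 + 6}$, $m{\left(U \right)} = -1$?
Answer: $21$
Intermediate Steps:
$z{\left(Z \right)} = 0$ ($z{\left(Z \right)} = -3 + \sqrt{3 + 6} = -3 + \sqrt{9} = -3 + 3 = 0$)
$y{\left(p,k \right)} = 3$ ($y{\left(p,k \right)} = \left(-3\right) \left(-1\right) = 3$)
$\left(7 + z{\left(-5 \right)}\right) y{\left(8,-5 \right)} = \left(7 + 0\right) 3 = 7 \cdot 3 = 21$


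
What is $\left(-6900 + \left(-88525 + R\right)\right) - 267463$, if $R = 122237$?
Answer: $-240651$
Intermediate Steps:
$\left(-6900 + \left(-88525 + R\right)\right) - 267463 = \left(-6900 + \left(-88525 + 122237\right)\right) - 267463 = \left(-6900 + 33712\right) - 267463 = 26812 - 267463 = -240651$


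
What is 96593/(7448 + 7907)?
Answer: 96593/15355 ≈ 6.2907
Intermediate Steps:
96593/(7448 + 7907) = 96593/15355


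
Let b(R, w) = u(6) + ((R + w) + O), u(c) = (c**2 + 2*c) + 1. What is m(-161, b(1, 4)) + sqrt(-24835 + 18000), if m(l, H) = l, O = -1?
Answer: -161 + I*sqrt(6835) ≈ -161.0 + 82.674*I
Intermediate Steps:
u(c) = 1 + c**2 + 2*c
b(R, w) = 48 + R + w (b(R, w) = (1 + 6**2 + 2*6) + ((R + w) - 1) = (1 + 36 + 12) + (-1 + R + w) = 49 + (-1 + R + w) = 48 + R + w)
m(-161, b(1, 4)) + sqrt(-24835 + 18000) = -161 + sqrt(-24835 + 18000) = -161 + sqrt(-6835) = -161 + I*sqrt(6835)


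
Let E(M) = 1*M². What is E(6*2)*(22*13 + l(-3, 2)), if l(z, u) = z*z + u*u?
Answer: 43056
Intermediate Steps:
l(z, u) = u² + z² (l(z, u) = z² + u² = u² + z²)
E(M) = M²
E(6*2)*(22*13 + l(-3, 2)) = (6*2)²*(22*13 + (2² + (-3)²)) = 12²*(286 + (4 + 9)) = 144*(286 + 13) = 144*299 = 43056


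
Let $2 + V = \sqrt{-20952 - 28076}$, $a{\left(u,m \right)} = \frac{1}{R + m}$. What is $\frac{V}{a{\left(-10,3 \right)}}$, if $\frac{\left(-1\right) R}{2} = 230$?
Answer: $914 - 914 i \sqrt{12257} \approx 914.0 - 1.0119 \cdot 10^{5} i$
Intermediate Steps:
$R = -460$ ($R = \left(-2\right) 230 = -460$)
$a{\left(u,m \right)} = \frac{1}{-460 + m}$
$V = -2 + 2 i \sqrt{12257}$ ($V = -2 + \sqrt{-20952 - 28076} = -2 + \sqrt{-49028} = -2 + 2 i \sqrt{12257} \approx -2.0 + 221.42 i$)
$\frac{V}{a{\left(-10,3 \right)}} = \frac{-2 + 2 i \sqrt{12257}}{\frac{1}{-460 + 3}} = \frac{-2 + 2 i \sqrt{12257}}{\frac{1}{-457}} = \frac{-2 + 2 i \sqrt{12257}}{- \frac{1}{457}} = \left(-2 + 2 i \sqrt{12257}\right) \left(-457\right) = 914 - 914 i \sqrt{12257}$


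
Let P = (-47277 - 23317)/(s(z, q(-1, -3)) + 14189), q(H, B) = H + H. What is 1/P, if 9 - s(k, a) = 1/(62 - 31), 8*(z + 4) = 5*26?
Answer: -440137/2188414 ≈ -0.20112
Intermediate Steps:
q(H, B) = 2*H
z = 49/4 (z = -4 + (5*26)/8 = -4 + (⅛)*130 = -4 + 65/4 = 49/4 ≈ 12.250)
s(k, a) = 278/31 (s(k, a) = 9 - 1/(62 - 31) = 9 - 1/31 = 278/31)
P = -2188414/440137 (P = (-47277 - 23317)/(278/31 + 14189) = -70594/440137/31 = -70594*31/440137 = -2188414/440137 ≈ -4.9721)
1/P = 1/(-2188414/440137) = -440137/2188414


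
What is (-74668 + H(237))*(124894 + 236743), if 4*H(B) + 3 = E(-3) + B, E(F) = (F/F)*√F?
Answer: -53963111503/2 + 361637*I*√3/4 ≈ -2.6982e+10 + 1.5659e+5*I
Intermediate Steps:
E(F) = √F (E(F) = 1*√F = √F)
H(B) = -¾ + B/4 + I*√3/4 (H(B) = -¾ + (√(-3) + B)/4 = -¾ + (I*√3 + B)/4 = -¾ + (B + I*√3)/4 = -¾ + (B/4 + I*√3/4) = -¾ + B/4 + I*√3/4)
(-74668 + H(237))*(124894 + 236743) = (-74668 + (-¾ + (¼)*237 + I*√3/4))*(124894 + 236743) = (-74668 + (-¾ + 237/4 + I*√3/4))*361637 = (-74668 + (117/2 + I*√3/4))*361637 = (-149219/2 + I*√3/4)*361637 = -53963111503/2 + 361637*I*√3/4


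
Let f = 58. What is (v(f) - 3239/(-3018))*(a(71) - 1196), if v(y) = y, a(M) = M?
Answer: -66856125/1006 ≈ -66457.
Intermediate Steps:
(v(f) - 3239/(-3018))*(a(71) - 1196) = (58 - 3239/(-3018))*(71 - 1196) = (58 - 3239*(-1/3018))*(-1125) = (58 + 3239/3018)*(-1125) = (178283/3018)*(-1125) = -66856125/1006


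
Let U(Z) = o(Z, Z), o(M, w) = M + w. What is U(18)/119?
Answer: 36/119 ≈ 0.30252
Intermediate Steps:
U(Z) = 2*Z (U(Z) = Z + Z = 2*Z)
U(18)/119 = (2*18)/119 = 36*(1/119) = 36/119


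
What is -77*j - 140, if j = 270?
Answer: -20930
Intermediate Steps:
-77*j - 140 = -77*270 - 140 = -20790 - 140 = -20930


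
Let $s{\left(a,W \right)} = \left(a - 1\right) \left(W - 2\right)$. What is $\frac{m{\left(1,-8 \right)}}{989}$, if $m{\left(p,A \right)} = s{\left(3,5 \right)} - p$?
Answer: $\frac{5}{989} \approx 0.0050556$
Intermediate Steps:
$s{\left(a,W \right)} = \left(-1 + a\right) \left(-2 + W\right)$
$m{\left(p,A \right)} = 6 - p$ ($m{\left(p,A \right)} = \left(2 - 5 - 6 + 5 \cdot 3\right) - p = \left(2 - 5 - 6 + 15\right) - p = 6 - p$)
$\frac{m{\left(1,-8 \right)}}{989} = \frac{6 - 1}{989} = \left(6 - 1\right) \frac{1}{989} = 5 \cdot \frac{1}{989} = \frac{5}{989}$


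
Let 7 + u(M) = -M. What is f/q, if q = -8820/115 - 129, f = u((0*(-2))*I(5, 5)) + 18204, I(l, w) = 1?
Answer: -418531/4731 ≈ -88.466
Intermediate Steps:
u(M) = -7 - M
f = 18197 (f = (-7 - 0*(-2)) + 18204 = (-7 - 0) + 18204 = (-7 - 1*0) + 18204 = (-7 + 0) + 18204 = -7 + 18204 = 18197)
q = -4731/23 (q = -8820/115 - 129 = -147*12/23 - 129 = -1764/23 - 129 = -4731/23 ≈ -205.70)
f/q = 18197/(-4731/23) = 18197*(-23/4731) = -418531/4731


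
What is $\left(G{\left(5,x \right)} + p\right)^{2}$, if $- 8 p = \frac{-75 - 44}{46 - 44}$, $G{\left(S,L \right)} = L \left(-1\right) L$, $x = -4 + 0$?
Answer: $\frac{18769}{256} \approx 73.316$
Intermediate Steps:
$x = -4$
$G{\left(S,L \right)} = - L^{2}$ ($G{\left(S,L \right)} = - L L = - L^{2}$)
$p = \frac{119}{16}$ ($p = - \frac{\left(-75 - 44\right) \frac{1}{46 - 44}}{8} = - \frac{\left(-119\right) \frac{1}{2}}{8} = \left(- \frac{1}{8}\right) \left(- \frac{119}{2}\right) = \frac{119}{16} \approx 7.4375$)
$\left(G{\left(5,x \right)} + p\right)^{2} = \left(- \left(-4\right)^{2} + \frac{119}{16}\right)^{2} = \left(\left(-1\right) 16 + \frac{119}{16}\right)^{2} = \left(-16 + \frac{119}{16}\right)^{2} = \left(- \frac{137}{16}\right)^{2} = \frac{18769}{256}$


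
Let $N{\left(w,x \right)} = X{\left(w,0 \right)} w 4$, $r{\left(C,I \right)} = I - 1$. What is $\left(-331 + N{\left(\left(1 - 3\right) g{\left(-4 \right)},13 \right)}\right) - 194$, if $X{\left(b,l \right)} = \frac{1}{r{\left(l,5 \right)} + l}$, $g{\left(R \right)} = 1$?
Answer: $-527$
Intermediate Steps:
$r{\left(C,I \right)} = -1 + I$ ($r{\left(C,I \right)} = I - 1 = -1 + I$)
$X{\left(b,l \right)} = \frac{1}{4 + l}$ ($X{\left(b,l \right)} = \frac{1}{\left(-1 + 5\right) + l} = \frac{1}{4 + l}$)
$N{\left(w,x \right)} = w$ ($N{\left(w,x \right)} = \frac{w}{4 + 0} \cdot 4 = \frac{w}{4} \cdot 4 = w$)
$\left(-331 + N{\left(\left(1 - 3\right) g{\left(-4 \right)},13 \right)}\right) - 194 = \left(-331 + \left(1 - 3\right) 1\right) - 194 = \left(-331 - 2\right) - 194 = -333 - 194 = -527$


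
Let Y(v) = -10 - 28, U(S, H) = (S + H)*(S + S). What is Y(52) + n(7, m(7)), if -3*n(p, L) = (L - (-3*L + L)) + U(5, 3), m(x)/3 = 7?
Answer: -257/3 ≈ -85.667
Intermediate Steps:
U(S, H) = 2*S*(H + S) (U(S, H) = (H + S)*(2*S) = 2*S*(H + S))
m(x) = 21 (m(x) = 3*7 = 21)
n(p, L) = -80/3 - L (n(p, L) = -((L - (-3*L + L)) + 2*5*(3 + 5))/3 = -((L - (-2)*L) + 2*5*8)/3 = -((L + 2*L) + 80)/3 = -(3*L + 80)/3 = -(80 + 3*L)/3 = -80/3 - L)
Y(v) = -38
Y(52) + n(7, m(7)) = -38 + (-80/3 - 1*21) = -38 + (-80/3 - 21) = -38 - 143/3 = -257/3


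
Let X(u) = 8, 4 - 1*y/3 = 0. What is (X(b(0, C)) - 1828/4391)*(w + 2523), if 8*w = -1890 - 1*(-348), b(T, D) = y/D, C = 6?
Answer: 77597325/4391 ≈ 17672.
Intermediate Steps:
y = 12 (y = 12 - 3*0 = 12 + 0 = 12)
b(T, D) = 12/D
w = -771/4 (w = (-1890 - 1*(-348))/8 = (-1890 + 348)/8 = (⅛)*(-1542) = -771/4 ≈ -192.75)
(X(b(0, C)) - 1828/4391)*(w + 2523) = (8 - 1828/4391)*(-771/4 + 2523) = (8 - 1828*1/4391)*(9321/4) = (8 - 1828/4391)*(9321/4) = (33300/4391)*(9321/4) = 77597325/4391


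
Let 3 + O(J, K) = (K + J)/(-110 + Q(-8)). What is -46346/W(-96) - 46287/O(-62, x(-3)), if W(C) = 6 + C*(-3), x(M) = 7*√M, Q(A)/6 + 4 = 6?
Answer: 153449371121/7933737 - 31752882*I*√3/53971 ≈ 19341.0 - 1019.0*I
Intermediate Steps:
Q(A) = 12 (Q(A) = -24 + 6*6 = -24 + 36 = 12)
O(J, K) = -3 - J/98 - K/98 (O(J, K) = -3 + (K + J)/(-110 + 12) = -3 + (J + K)/(-98) = -3 + (J + K)*(-1/98) = -3 + (-J/98 - K/98) = -3 - J/98 - K/98)
W(C) = 6 - 3*C
-46346/W(-96) - 46287/O(-62, x(-3)) = -46346/(6 - 3*(-96)) - 46287/(-3 - 1/98*(-62) - √(-3)/14) = -46346/(6 + 288) - 46287/(-3 + 31/49 - I*√3/14) = -46346/294 - 46287/(-3 + 31/49 - I*√3/14) = -46346*1/294 - 46287/(-3 + 31/49 - I*√3/14) = -23173/147 - 46287/(-116/49 - I*√3/14)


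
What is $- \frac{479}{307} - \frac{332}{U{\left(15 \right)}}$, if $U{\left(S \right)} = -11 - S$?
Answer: $\frac{44735}{3991} \approx 11.209$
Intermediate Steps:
$- \frac{479}{307} - \frac{332}{U{\left(15 \right)}} = - \frac{479}{307} - \frac{332}{-11 - 15} = \left(-479\right) \frac{1}{307} - \frac{332}{-11 - 15} = - \frac{479}{307} - \frac{332}{-26} = - \frac{479}{307} - - \frac{166}{13} = - \frac{479}{307} + \frac{166}{13} = \frac{44735}{3991}$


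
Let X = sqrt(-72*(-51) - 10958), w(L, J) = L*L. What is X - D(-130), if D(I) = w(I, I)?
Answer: -16900 + I*sqrt(7286) ≈ -16900.0 + 85.358*I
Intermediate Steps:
w(L, J) = L**2
D(I) = I**2
X = I*sqrt(7286) (X = sqrt(3672 - 10958) = sqrt(-7286) = I*sqrt(7286) ≈ 85.358*I)
X - D(-130) = I*sqrt(7286) - 1*(-130)**2 = I*sqrt(7286) - 1*16900 = I*sqrt(7286) - 16900 = -16900 + I*sqrt(7286)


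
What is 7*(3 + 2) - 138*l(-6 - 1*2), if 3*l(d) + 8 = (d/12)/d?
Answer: 2395/6 ≈ 399.17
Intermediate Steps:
l(d) = -95/36 (l(d) = -8/3 + ((d/12)/d)/3 = -8/3 + (⅓)*(1/12) = -8/3 + 1/36 = -95/36)
7*(3 + 2) - 138*l(-6 - 1*2) = 7*(3 + 2) - 138*(-95/36) = 7*5 + 2185/6 = 35 + 2185/6 = 2395/6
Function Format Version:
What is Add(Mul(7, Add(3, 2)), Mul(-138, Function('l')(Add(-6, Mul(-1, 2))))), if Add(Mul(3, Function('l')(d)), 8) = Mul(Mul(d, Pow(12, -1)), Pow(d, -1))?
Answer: Rational(2395, 6) ≈ 399.17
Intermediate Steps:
Function('l')(d) = Rational(-95, 36) (Function('l')(d) = Add(Rational(-8, 3), Mul(Rational(1, 3), Mul(Mul(d, Pow(12, -1)), Pow(d, -1)))) = Add(Rational(-8, 3), Mul(Rational(1, 3), Mul(Mul(d, Rational(1, 12)), Pow(d, -1)))) = Add(Rational(-8, 3), Mul(Rational(1, 3), Mul(Mul(Rational(1, 12), d), Pow(d, -1)))) = Add(Rational(-8, 3), Mul(Rational(1, 3), Rational(1, 12))) = Add(Rational(-8, 3), Rational(1, 36)) = Rational(-95, 36))
Add(Mul(7, Add(3, 2)), Mul(-138, Function('l')(Add(-6, Mul(-1, 2))))) = Add(Mul(7, Add(3, 2)), Mul(-138, Rational(-95, 36))) = Add(Mul(7, 5), Rational(2185, 6)) = Add(35, Rational(2185, 6)) = Rational(2395, 6)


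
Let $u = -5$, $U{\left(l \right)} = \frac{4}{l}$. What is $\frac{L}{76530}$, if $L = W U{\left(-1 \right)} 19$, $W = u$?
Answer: $\frac{38}{7653} \approx 0.0049654$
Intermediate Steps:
$W = -5$
$L = 380$ ($L = - 5 \frac{4}{-1} \cdot 19 = - 5 \cdot 4 \left(-1\right) 19 = \left(-5\right) \left(-4\right) 19 = 20 \cdot 19 = 380$)
$\frac{L}{76530} = \frac{380}{76530} = 380 \cdot \frac{1}{76530} = \frac{38}{7653}$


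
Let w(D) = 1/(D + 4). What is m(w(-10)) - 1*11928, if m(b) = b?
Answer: -71569/6 ≈ -11928.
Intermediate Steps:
w(D) = 1/(4 + D)
m(w(-10)) - 1*11928 = 1/(4 - 10) - 1*11928 = 1/(-6) - 11928 = -⅙ - 11928 = -71569/6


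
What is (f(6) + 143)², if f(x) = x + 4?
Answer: 23409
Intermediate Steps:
f(x) = 4 + x
(f(6) + 143)² = ((4 + 6) + 143)² = (10 + 143)² = 153² = 23409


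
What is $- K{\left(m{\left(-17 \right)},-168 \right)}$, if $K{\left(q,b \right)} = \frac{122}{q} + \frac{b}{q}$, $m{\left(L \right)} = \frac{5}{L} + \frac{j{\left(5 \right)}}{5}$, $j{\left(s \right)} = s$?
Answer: $\frac{391}{6} \approx 65.167$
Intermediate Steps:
$m{\left(L \right)} = 1 + \frac{5}{L}$ ($m{\left(L \right)} = \frac{5}{L} + \frac{5}{5} = \frac{5}{L} + 5 \cdot \frac{1}{5} = \frac{5}{L} + 1 = 1 + \frac{5}{L}$)
$- K{\left(m{\left(-17 \right)},-168 \right)} = - \frac{122 - 168}{\frac{1}{-17} \left(5 - 17\right)} = - \frac{-46}{\left(- \frac{1}{17}\right) \left(-12\right)} = - \frac{-46}{\frac{12}{17}} = - \frac{17 \left(-46\right)}{12} = \left(-1\right) \left(- \frac{391}{6}\right) = \frac{391}{6}$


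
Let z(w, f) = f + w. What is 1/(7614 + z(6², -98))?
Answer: 1/7552 ≈ 0.00013242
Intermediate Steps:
1/(7614 + z(6², -98)) = 1/(7614 + (-98 + 6²)) = 1/(7614 + (-98 + 36)) = 1/(7614 - 62) = 1/7552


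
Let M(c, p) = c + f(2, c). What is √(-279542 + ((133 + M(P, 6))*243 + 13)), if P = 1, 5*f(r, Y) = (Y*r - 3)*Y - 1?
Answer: I*√6176605/5 ≈ 497.06*I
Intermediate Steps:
f(r, Y) = -⅕ + Y*(-3 + Y*r)/5 (f(r, Y) = ((Y*r - 3)*Y - 1)/5 = ((-3 + Y*r)*Y - 1)/5 = (Y*(-3 + Y*r) - 1)/5 = (-1 + Y*(-3 + Y*r))/5 = -⅕ + Y*(-3 + Y*r)/5)
M(c, p) = -⅕ + 2*c/5 + 2*c²/5 (M(c, p) = c + (-⅕ - 3*c/5 + (⅕)*2*c²) = c + (-⅕ - 3*c/5 + 2*c²/5) = -⅕ + 2*c/5 + 2*c²/5)
√(-279542 + ((133 + M(P, 6))*243 + 13)) = √(-279542 + ((133 + (-⅕ + (⅖)*1 + (⅖)*1²))*243 + 13)) = √(-279542 + ((133 + (-⅕ + ⅖ + (⅖)*1))*243 + 13)) = √(-279542 + ((133 + (-⅕ + ⅖ + ⅖))*243 + 13)) = √(-279542 + ((133 + ⅗)*243 + 13)) = √(-279542 + ((668/5)*243 + 13)) = √(-279542 + (162324/5 + 13)) = √(-279542 + 162389/5) = √(-1235321/5) = I*√6176605/5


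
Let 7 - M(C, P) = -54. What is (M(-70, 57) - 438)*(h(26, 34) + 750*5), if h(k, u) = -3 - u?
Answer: -1399801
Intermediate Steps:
M(C, P) = 61 (M(C, P) = 7 - 1*(-54) = 7 + 54 = 61)
(M(-70, 57) - 438)*(h(26, 34) + 750*5) = (61 - 438)*((-3 - 1*34) + 750*5) = -377*((-3 - 34) + 3750) = -377*(-37 + 3750) = -377*3713 = -1399801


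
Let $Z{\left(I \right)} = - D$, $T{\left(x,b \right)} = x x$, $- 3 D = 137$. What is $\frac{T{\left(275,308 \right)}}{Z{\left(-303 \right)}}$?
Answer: $\frac{226875}{137} \approx 1656.0$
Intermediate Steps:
$D = - \frac{137}{3}$ ($D = \left(- \frac{1}{3}\right) 137 = - \frac{137}{3} \approx -45.667$)
$T{\left(x,b \right)} = x^{2}$
$Z{\left(I \right)} = \frac{137}{3}$ ($Z{\left(I \right)} = \left(-1\right) \left(- \frac{137}{3}\right) = \frac{137}{3}$)
$\frac{T{\left(275,308 \right)}}{Z{\left(-303 \right)}} = \frac{275^{2}}{\frac{137}{3}} = 75625 \cdot \frac{3}{137} = \frac{226875}{137}$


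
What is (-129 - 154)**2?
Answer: 80089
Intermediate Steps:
(-129 - 154)**2 = (-283)**2 = 80089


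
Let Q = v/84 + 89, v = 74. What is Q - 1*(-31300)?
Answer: 1318375/42 ≈ 31390.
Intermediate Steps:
Q = 3775/42 (Q = 74/84 + 89 = (1/84)*74 + 89 = 37/42 + 89 = 3775/42 ≈ 89.881)
Q - 1*(-31300) = 3775/42 - 1*(-31300) = 3775/42 + 31300 = 1318375/42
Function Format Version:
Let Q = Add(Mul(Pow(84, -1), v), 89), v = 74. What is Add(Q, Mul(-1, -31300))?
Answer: Rational(1318375, 42) ≈ 31390.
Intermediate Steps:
Q = Rational(3775, 42) (Q = Add(Mul(Pow(84, -1), 74), 89) = Add(Mul(Rational(1, 84), 74), 89) = Add(Rational(37, 42), 89) = Rational(3775, 42) ≈ 89.881)
Add(Q, Mul(-1, -31300)) = Add(Rational(3775, 42), Mul(-1, -31300)) = Add(Rational(3775, 42), 31300) = Rational(1318375, 42)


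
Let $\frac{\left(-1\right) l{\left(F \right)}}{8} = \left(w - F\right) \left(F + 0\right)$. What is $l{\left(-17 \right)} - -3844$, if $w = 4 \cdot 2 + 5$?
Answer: $7924$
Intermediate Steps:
$w = 13$ ($w = 8 + 5 = 13$)
$l{\left(F \right)} = - 8 F \left(13 - F\right)$ ($l{\left(F \right)} = - 8 \left(13 - F\right) \left(F + 0\right) = - 8 \left(13 - F\right) F = - 8 F \left(13 - F\right)$)
$l{\left(-17 \right)} - -3844 = 8 \left(-17\right) \left(-13 - 17\right) - -3844 = 8 \left(-17\right) \left(-30\right) + 3844 = 4080 + 3844 = 7924$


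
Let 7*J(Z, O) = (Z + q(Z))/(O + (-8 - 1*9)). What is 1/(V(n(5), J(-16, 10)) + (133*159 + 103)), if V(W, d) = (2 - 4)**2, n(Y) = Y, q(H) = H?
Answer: 1/21254 ≈ 4.7050e-5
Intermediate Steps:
J(Z, O) = 2*Z/(7*(-17 + O)) (J(Z, O) = ((Z + Z)/(O + (-8 - 1*9)))/7 = ((2*Z)/(O + (-8 - 9)))/7 = ((2*Z)/(O - 17))/7 = ((2*Z)/(-17 + O))/7 = (2*Z/(-17 + O))/7 = 2*Z/(7*(-17 + O)))
V(W, d) = 4 (V(W, d) = (-2)**2 = 4)
1/(V(n(5), J(-16, 10)) + (133*159 + 103)) = 1/(4 + (133*159 + 103)) = 1/(4 + (21147 + 103)) = 1/(4 + 21250) = 1/21254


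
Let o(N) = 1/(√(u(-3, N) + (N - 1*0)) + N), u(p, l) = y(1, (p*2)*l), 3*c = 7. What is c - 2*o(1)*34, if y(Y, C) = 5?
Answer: 239/15 - 68*√6/5 ≈ -17.380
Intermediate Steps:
c = 7/3 (c = (⅓)*7 = 7/3 ≈ 2.3333)
u(p, l) = 5
o(N) = 1/(N + √(5 + N)) (o(N) = 1/(√(5 + (N - 1*0)) + N) = 1/(√(5 + (N + 0)) + N) = 1/(√(5 + N) + N) = 1/(N + √(5 + N)))
c - 2*o(1)*34 = 7/3 - 2/(1 + √(5 + 1))*34 = 7/3 - 2/(1 + √6)*34 = 7/3 - 68/(1 + √6)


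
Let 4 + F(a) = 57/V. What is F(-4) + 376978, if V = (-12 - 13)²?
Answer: 235608807/625 ≈ 3.7697e+5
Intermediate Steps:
V = 625 (V = (-25)² = 625)
F(a) = -2443/625 (F(a) = -4 + 57/625 = -2443/625)
F(-4) + 376978 = -2443/625 + 376978 = 235608807/625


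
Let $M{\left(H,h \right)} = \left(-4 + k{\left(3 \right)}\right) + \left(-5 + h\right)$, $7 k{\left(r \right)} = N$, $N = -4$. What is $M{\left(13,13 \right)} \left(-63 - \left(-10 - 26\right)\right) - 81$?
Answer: $- \frac{1215}{7} \approx -173.57$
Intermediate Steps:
$k{\left(r \right)} = - \frac{4}{7}$ ($k{\left(r \right)} = \frac{1}{7} \left(-4\right) = - \frac{4}{7}$)
$M{\left(H,h \right)} = - \frac{67}{7} + h$ ($M{\left(H,h \right)} = \left(-4 - \frac{4}{7}\right) + \left(-5 + h\right) = - \frac{32}{7} + \left(-5 + h\right) = - \frac{67}{7} + h$)
$M{\left(13,13 \right)} \left(-63 - \left(-10 - 26\right)\right) - 81 = \left(- \frac{67}{7} + 13\right) \left(-63 - \left(-10 - 26\right)\right) - 81 = \frac{24 \left(-63 - \left(-10 - 26\right)\right)}{7} - 81 = \frac{24 \left(-63 - -36\right)}{7} - 81 = \frac{24 \left(-63 + 36\right)}{7} - 81 = \frac{24}{7} \left(-27\right) - 81 = - \frac{648}{7} - 81 = - \frac{1215}{7}$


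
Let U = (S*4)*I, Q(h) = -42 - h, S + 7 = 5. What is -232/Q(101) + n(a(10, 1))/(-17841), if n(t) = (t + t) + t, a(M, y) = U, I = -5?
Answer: 1373984/850421 ≈ 1.6157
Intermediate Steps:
S = -2 (S = -7 + 5 = -2)
U = 40 (U = -2*4*(-5) = -8*(-5) = 40)
a(M, y) = 40
n(t) = 3*t (n(t) = 2*t + t = 3*t)
-232/Q(101) + n(a(10, 1))/(-17841) = -232/(-42 - 1*101) + (3*40)/(-17841) = -232/(-42 - 101) + 120*(-1/17841) = -232/(-143) - 40/5947 = -232*(-1/143) - 40/5947 = 232/143 - 40/5947 = 1373984/850421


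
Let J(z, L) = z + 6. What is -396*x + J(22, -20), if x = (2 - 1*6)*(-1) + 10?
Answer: -5516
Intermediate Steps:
J(z, L) = 6 + z
x = 14 (x = (2 - 6)*(-1) + 10 = -4*(-1) + 10 = 4 + 10 = 14)
-396*x + J(22, -20) = -396*14 + (6 + 22) = -5544 + 28 = -5516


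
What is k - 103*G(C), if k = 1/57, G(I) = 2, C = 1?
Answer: -11741/57 ≈ -205.98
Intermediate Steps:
k = 1/57 ≈ 0.017544
k - 103*G(C) = 1/57 - 103*2 = 1/57 - 206 = -11741/57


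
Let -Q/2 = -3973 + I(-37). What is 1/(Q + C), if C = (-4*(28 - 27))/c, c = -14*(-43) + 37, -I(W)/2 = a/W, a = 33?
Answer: 23643/187782782 ≈ 0.00012591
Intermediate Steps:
I(W) = -66/W
c = 639 (c = 602 + 37 = 639)
Q = 293870/37 (Q = -2*(-3973 - 66/(-37)) = -2*(-3973 - 66*(-1/37)) = -2*(-3973 + 66/37) = -2*(-146935/37) = 293870/37 ≈ 7942.4)
C = -4/639 (C = -4*(28 - 27)/639 = -4*1*(1/639) = -4*1/639 = -4/639 ≈ -0.0062598)
1/(Q + C) = 1/(293870/37 - 4/639) = 1/(187782782/23643) = 23643/187782782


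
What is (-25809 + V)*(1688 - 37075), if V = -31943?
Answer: 2043670024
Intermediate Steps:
(-25809 + V)*(1688 - 37075) = (-25809 - 31943)*(1688 - 37075) = -57752*(-35387) = 2043670024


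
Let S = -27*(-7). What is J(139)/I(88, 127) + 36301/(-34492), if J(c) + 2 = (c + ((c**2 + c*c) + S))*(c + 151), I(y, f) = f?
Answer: 389799760389/4380484 ≈ 88986.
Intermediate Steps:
S = 189
J(c) = -2 + (151 + c)*(189 + c + 2*c**2) (J(c) = -2 + (c + ((c**2 + c*c) + 189))*(c + 151) = -2 + (c + ((c**2 + c**2) + 189))*(151 + c) = -2 + (c + (2*c**2 + 189))*(151 + c) = -2 + (c + (189 + 2*c**2))*(151 + c) = -2 + (189 + c + 2*c**2)*(151 + c) = -2 + (151 + c)*(189 + c + 2*c**2))
J(139)/I(88, 127) + 36301/(-34492) = (28537 + 2*139**3 + 303*139**2 + 340*139)/127 + 36301/(-34492) = (28537 + 2*2685619 + 303*19321 + 47260)*(1/127) + 36301*(-1/34492) = (28537 + 5371238 + 5854263 + 47260)*(1/127) - 36301/34492 = 11301298*(1/127) - 36301/34492 = 11301298/127 - 36301/34492 = 389799760389/4380484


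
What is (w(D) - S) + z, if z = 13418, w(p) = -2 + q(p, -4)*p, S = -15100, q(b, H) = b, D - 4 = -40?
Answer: 29812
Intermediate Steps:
D = -36 (D = 4 - 40 = -36)
w(p) = -2 + p**2 (w(p) = -2 + p*p = -2 + p**2)
(w(D) - S) + z = ((-2 + (-36)**2) - 1*(-15100)) + 13418 = ((-2 + 1296) + 15100) + 13418 = (1294 + 15100) + 13418 = 16394 + 13418 = 29812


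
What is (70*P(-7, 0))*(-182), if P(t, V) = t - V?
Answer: 89180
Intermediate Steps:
(70*P(-7, 0))*(-182) = (70*(-7 - 1*0))*(-182) = (70*(-7 + 0))*(-182) = (70*(-7))*(-182) = -490*(-182) = 89180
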